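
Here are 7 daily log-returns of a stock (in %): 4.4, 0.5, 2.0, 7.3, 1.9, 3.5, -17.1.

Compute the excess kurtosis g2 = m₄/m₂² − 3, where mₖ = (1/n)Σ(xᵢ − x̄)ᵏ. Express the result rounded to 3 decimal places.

1.531

x̄ = 0.3571
Σ(xᵢ − x̄)² = 384.2771 ⇒ m₂ = 54.89673
Σ(xᵢ − x̄)⁴ = 95574.9031 ⇒ m₄ = 13653.55758
m₂² = 3013.65148
g2 = m₄/m₂² − 3 = 4.53057 − 3 ≈ 1.531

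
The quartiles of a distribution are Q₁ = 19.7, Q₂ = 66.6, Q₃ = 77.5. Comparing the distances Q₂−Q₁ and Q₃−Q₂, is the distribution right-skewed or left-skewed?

Q₂ − Q₁ = 46.9;  Q₃ − Q₂ = 10.9
Q₂ − Q₁ > Q₃ − Q₂ ⇒ the lower half is more spread out ⇒ left-skewed.

left-skewed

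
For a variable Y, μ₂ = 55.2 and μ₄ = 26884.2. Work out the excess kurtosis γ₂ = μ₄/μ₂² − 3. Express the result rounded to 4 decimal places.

μ₂² = 55.2² = 3047.04000
μ₄/μ₂² = 26884.2 / 3047.04000 = 8.82305
γ₂ = 8.82305 − 3 ≈ 5.8231

5.8231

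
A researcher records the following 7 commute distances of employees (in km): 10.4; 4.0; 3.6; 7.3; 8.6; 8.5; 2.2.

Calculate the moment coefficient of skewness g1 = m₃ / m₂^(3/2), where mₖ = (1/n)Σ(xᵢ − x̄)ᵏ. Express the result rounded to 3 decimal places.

-0.124

x̄ = (10.4 + 4.0 + 3.6 + 7.3 + 8.6 + 8.5 + 2.2) / 7 = 6.3714
deviations (xᵢ − x̄): 4.0286, -2.3714, -2.7714, 0.9286, 2.2286, 2.1286, -4.1714
Σ(xᵢ − x̄)² = 57.2943 ⇒ m₂ = 57.2943/7 = 8.18490
Σ(xᵢ − x̄)³ = -20.3149 ⇒ m₃ = -20.3149/7 = -2.90213
m₂^(3/2) = 8.18490^(1.5) = 23.41639
g1 = m₃ / m₂^(3/2) = -2.90213 / 23.41639 ≈ -0.124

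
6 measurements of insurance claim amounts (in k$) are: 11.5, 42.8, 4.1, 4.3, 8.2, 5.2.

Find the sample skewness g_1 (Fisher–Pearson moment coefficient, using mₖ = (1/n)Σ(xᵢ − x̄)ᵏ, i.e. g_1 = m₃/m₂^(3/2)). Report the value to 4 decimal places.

x̄ = (11.5 + 42.8 + 4.1 + 4.3 + 8.2 + 5.2) / 6 = 12.6833
deviations (xᵢ − x̄): -1.1833, 30.1167, -8.5833, -8.3833, -4.4833, -7.4833
Σ(xᵢ − x̄)² = 1128.4683 ⇒ m₂ = 1128.4683/6 = 188.07806
Σ(xᵢ − x̄)³ = 25583.8364 ⇒ m₃ = 25583.8364/6 = 4263.97274
m₂^(3/2) = 188.07806^(1.5) = 2579.33166
g_1 = m₃ / m₂^(3/2) = 4263.97274 / 2579.33166 ≈ 1.6531

1.6531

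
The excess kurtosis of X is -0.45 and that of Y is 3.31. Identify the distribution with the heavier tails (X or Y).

Higher excess kurtosis ⇒ heavier tails relative to the normal distribution.
-0.45 vs 3.31: the larger is 3.31, so Y has heavier tails. (Y is leptokurtic — heavier-than-normal tails; the other is platykurtic.)

Y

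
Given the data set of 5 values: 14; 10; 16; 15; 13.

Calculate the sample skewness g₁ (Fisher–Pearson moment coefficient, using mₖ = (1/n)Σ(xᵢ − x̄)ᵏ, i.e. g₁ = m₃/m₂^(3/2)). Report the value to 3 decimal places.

-0.693

x̄ = (14 + 10 + 16 + 15 + 13) / 5 = 13.6000
deviations (xᵢ − x̄): 0.4000, -3.6000, 2.4000, 1.4000, -0.6000
Σ(xᵢ − x̄)² = 21.2000 ⇒ m₂ = 21.2000/5 = 4.24000
Σ(xᵢ − x̄)³ = -30.2400 ⇒ m₃ = -30.2400/5 = -6.04800
m₂^(3/2) = 4.24000^(1.5) = 8.73069
g₁ = m₃ / m₂^(3/2) = -6.04800 / 8.73069 ≈ -0.693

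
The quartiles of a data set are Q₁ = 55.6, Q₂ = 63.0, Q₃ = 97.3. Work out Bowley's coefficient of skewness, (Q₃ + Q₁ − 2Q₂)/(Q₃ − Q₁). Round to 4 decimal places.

0.6451

numerator: Q₃ + Q₁ − 2Q₂ = 97.3 + 55.6 − 2×63.0 = 26.9000
denominator: Q₃ − Q₁ = 97.3 − 55.6 = 41.7000
Bowley skewness = 26.9000 / 41.7000 ≈ 0.6451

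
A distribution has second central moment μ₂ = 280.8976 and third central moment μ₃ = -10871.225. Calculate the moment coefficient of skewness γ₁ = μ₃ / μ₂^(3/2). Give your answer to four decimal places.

σ = √μ₂ = √280.8976 = 16.76000
σ³ = μ₂^(3/2) = 4707.84378
γ₁ = μ₃/σ³ = -10871.225 / 4707.84378 ≈ -2.3092

-2.3092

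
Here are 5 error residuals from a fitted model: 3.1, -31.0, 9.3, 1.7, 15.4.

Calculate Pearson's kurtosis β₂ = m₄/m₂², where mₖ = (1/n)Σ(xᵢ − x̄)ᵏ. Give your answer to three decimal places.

x̄ = -0.3000
Σ(xᵢ − x̄)² = 1296.7000 ⇒ m₂ = 259.34000
Σ(xᵢ − x̄)⁴ = 957687.8194 ⇒ m₄ = 191537.56388
m₂² = 67257.23560
β₂ = m₄/m₂² = 191537.56388 / 67257.23560 ≈ 2.848

2.848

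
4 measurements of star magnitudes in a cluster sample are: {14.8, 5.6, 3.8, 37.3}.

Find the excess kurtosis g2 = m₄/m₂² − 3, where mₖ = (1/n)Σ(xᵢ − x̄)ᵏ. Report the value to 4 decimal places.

x̄ = 15.3750
Σ(xᵢ − x̄)² = 710.5675 ⇒ m₂ = 177.64187
Σ(xᵢ − x̄)⁴ = 258158.7370 ⇒ m₄ = 64539.68426
m₂² = 31556.63575
g2 = m₄/m₂² − 3 = 2.04520 − 3 ≈ -0.9548

-0.9548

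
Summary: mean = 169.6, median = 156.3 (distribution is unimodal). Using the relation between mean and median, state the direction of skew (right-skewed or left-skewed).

right-skewed

mean − median = 169.6 − 156.3 = 13.3
mean > median ⇒ the longer tail is on the right ⇒ right-skewed (positively skewed).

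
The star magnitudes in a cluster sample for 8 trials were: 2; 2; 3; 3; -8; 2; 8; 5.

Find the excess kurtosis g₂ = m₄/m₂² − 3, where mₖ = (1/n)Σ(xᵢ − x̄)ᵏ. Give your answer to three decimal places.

1.365

x̄ = 2.1250
Σ(xᵢ − x̄)² = 146.8750 ⇒ m₂ = 18.35938
Σ(xᵢ − x̄)⁴ = 11770.2754 ⇒ m₄ = 1471.28442
m₂² = 337.06665
g₂ = m₄/m₂² − 3 = 4.36497 − 3 ≈ 1.365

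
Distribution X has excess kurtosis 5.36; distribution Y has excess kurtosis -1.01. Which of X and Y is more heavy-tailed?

Higher excess kurtosis ⇒ heavier tails relative to the normal distribution.
5.36 vs -1.01: the larger is 5.36, so X has heavier tails. (X is leptokurtic — heavier-than-normal tails; the other is platykurtic.)

X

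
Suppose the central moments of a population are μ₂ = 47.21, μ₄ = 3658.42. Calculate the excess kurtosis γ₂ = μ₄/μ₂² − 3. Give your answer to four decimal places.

-1.3586

μ₂² = 47.21² = 2228.78410
μ₄/μ₂² = 3658.42 / 2228.78410 = 1.64144
γ₂ = 1.64144 − 3 ≈ -1.3586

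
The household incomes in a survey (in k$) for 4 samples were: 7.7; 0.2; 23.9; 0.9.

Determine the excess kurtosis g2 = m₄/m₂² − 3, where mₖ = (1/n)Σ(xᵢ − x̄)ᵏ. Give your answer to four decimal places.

-0.9477

x̄ = 8.1750
Σ(xᵢ − x̄)² = 364.0275 ⇒ m₂ = 91.00688
Σ(xᵢ − x̄)⁴ = 67991.4469 ⇒ m₄ = 16997.86173
m₂² = 8282.25130
g2 = m₄/m₂² − 3 = 2.05232 − 3 ≈ -0.9477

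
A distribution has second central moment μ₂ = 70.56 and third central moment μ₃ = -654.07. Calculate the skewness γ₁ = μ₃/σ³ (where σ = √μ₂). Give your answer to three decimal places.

-1.104

σ = √μ₂ = √70.56 = 8.40000
σ³ = μ₂^(3/2) = 592.70400
γ₁ = μ₃/σ³ = -654.07 / 592.70400 ≈ -1.104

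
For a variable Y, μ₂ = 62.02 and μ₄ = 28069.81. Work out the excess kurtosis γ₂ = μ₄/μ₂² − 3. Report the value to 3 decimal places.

4.298

μ₂² = 62.02² = 3846.48040
μ₄/μ₂² = 28069.81 / 3846.48040 = 7.29753
γ₂ = 7.29753 − 3 ≈ 4.298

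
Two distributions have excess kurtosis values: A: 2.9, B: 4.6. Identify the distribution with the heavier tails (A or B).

Higher excess kurtosis ⇒ heavier tails relative to the normal distribution.
2.9 vs 4.6: the larger is 4.6, so B has heavier tails.

B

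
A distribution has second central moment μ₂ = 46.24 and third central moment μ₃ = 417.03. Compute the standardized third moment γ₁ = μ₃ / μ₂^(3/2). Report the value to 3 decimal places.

σ = √μ₂ = √46.24 = 6.80000
σ³ = μ₂^(3/2) = 314.43200
γ₁ = μ₃/σ³ = 417.03 / 314.43200 ≈ 1.326

1.326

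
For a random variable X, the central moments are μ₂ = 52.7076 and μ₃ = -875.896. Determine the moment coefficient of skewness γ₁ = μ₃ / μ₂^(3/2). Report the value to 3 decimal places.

σ = √μ₂ = √52.7076 = 7.26000
σ³ = μ₂^(3/2) = 382.65718
γ₁ = μ₃/σ³ = -875.896 / 382.65718 ≈ -2.289

-2.289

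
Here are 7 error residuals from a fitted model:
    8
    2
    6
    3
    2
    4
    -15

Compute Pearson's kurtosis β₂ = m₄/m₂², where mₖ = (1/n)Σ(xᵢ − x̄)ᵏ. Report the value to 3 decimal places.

x̄ = 1.4286
Σ(xᵢ − x̄)² = 343.7143 ⇒ m₂ = 49.10204
Σ(xᵢ − x̄)⁴ = 75196.4956 ⇒ m₄ = 10742.35652
m₂² = 2411.01041
β₂ = m₄/m₂² = 10742.35652 / 2411.01041 ≈ 4.456

4.456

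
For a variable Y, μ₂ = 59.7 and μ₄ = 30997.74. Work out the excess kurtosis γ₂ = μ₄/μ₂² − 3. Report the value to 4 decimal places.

5.6972

μ₂² = 59.7² = 3564.09000
μ₄/μ₂² = 30997.74 / 3564.09000 = 8.69724
γ₂ = 8.69724 − 3 ≈ 5.6972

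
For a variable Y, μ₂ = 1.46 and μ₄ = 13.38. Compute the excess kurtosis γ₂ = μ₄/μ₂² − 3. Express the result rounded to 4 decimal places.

3.2770

μ₂² = 1.46² = 2.13160
μ₄/μ₂² = 13.38 / 2.13160 = 6.27698
γ₂ = 6.27698 − 3 ≈ 3.2770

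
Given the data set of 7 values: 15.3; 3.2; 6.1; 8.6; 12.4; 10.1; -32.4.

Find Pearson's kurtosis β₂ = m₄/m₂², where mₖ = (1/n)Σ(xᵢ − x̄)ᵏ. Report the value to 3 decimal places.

x̄ = 3.3286
Σ(xᵢ − x̄)² = 1583.4743 ⇒ m₂ = 226.21061
Σ(xᵢ − x̄)⁴ = 1659775.5162 ⇒ m₄ = 237110.78803
m₂² = 51171.24109
β₂ = m₄/m₂² = 237110.78803 / 51171.24109 ≈ 4.634

4.634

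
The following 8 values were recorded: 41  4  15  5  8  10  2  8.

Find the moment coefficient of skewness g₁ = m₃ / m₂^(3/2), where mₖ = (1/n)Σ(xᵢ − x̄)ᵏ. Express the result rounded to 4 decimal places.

x̄ = (41 + 4 + 15 + 5 + 8 + 10 + 2 + 8) / 8 = 11.6250
deviations (xᵢ − x̄): 29.3750, -7.6250, 3.3750, -6.6250, -3.6250, -1.6250, -9.6250, -3.6250
Σ(xᵢ − x̄)² = 1097.8750 ⇒ m₂ = 1097.8750/8 = 137.23438
Σ(xᵢ − x̄)³ = 23660.5313 ⇒ m₃ = 23660.5313/8 = 2957.56641
m₂^(3/2) = 137.23438^(1.5) = 1607.66058
g₁ = m₃ / m₂^(3/2) = 2957.56641 / 1607.66058 ≈ 1.8397

1.8397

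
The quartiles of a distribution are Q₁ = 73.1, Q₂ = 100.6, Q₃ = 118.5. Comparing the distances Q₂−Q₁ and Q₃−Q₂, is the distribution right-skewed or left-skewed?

left-skewed

Q₂ − Q₁ = 27.5;  Q₃ − Q₂ = 17.9
Q₂ − Q₁ > Q₃ − Q₂ ⇒ the lower half is more spread out ⇒ left-skewed.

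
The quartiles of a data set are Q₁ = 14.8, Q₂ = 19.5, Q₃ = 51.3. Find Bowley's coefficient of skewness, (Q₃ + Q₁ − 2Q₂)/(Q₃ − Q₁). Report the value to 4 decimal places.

numerator: Q₃ + Q₁ − 2Q₂ = 51.3 + 14.8 − 2×19.5 = 27.1000
denominator: Q₃ − Q₁ = 51.3 − 14.8 = 36.5000
Bowley skewness = 27.1000 / 36.5000 ≈ 0.7425

0.7425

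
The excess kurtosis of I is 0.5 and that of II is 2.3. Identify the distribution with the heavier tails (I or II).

II

Higher excess kurtosis ⇒ heavier tails relative to the normal distribution.
0.5 vs 2.3: the larger is 2.3, so II has heavier tails.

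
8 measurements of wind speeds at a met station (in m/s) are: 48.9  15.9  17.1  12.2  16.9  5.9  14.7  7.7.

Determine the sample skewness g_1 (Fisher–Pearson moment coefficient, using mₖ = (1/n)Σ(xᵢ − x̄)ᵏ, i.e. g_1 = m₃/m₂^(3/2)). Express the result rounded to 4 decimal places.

1.8191

x̄ = (48.9 + 15.9 + 17.1 + 12.2 + 16.9 + 5.9 + 14.7 + 7.7) / 8 = 17.4125
deviations (xᵢ − x̄): 31.4875, -1.5125, -0.3125, -5.2125, -0.5125, -11.5125, -2.7125, -9.7125
Σ(xᵢ − x̄)² = 1255.5088 ⇒ m₂ = 1255.5088/8 = 156.93859
Σ(xᵢ − x̄)³ = 28611.4274 ⇒ m₃ = 28611.4274/8 = 3576.42843
m₂^(3/2) = 156.93859^(1.5) = 1966.05035
g_1 = m₃ / m₂^(3/2) = 3576.42843 / 1966.05035 ≈ 1.8191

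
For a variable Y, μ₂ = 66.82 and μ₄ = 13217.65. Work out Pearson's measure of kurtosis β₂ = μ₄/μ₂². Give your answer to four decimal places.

2.9603

μ₂² = 66.82² = 4464.91240
μ₄/μ₂² = 13217.65 / 4464.91240 = 2.96034
β₂ ≈ 2.9603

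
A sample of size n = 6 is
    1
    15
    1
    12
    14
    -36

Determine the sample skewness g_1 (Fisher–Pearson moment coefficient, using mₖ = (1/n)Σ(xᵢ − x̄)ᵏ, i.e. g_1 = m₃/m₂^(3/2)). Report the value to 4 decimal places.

-1.3893

x̄ = (1 + 15 + 1 + 12 + 14 - 36) / 6 = 1.1667
deviations (xᵢ − x̄): -0.1667, 13.8333, -0.1667, 10.8333, 12.8333, -37.1667
Σ(xᵢ − x̄)² = 1854.8333 ⇒ m₂ = 1854.8333/6 = 309.13889
Σ(xᵢ − x̄)³ = -45308.4444 ⇒ m₃ = -45308.4444/6 = -7551.40741
m₂^(3/2) = 309.13889^(1.5) = 5435.38689
g_1 = m₃ / m₂^(3/2) = -7551.40741 / 5435.38689 ≈ -1.3893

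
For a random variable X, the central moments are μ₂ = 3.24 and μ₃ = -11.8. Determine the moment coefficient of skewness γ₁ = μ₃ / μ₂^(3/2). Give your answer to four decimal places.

-2.0233

σ = √μ₂ = √3.24 = 1.80000
σ³ = μ₂^(3/2) = 5.83200
γ₁ = μ₃/σ³ = -11.8 / 5.83200 ≈ -2.0233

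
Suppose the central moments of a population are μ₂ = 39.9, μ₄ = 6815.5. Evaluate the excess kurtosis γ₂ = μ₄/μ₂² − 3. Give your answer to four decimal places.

μ₂² = 39.9² = 1592.01000
μ₄/μ₂² = 6815.5 / 1592.01000 = 4.28107
γ₂ = 4.28107 − 3 ≈ 1.2811

1.2811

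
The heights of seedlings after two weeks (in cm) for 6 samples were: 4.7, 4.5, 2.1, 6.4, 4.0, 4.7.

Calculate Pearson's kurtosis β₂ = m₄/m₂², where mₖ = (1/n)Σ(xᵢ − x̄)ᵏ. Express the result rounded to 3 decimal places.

x̄ = 4.4000
Σ(xᵢ − x̄)² = 9.6400 ⇒ m₂ = 1.60667
Σ(xᵢ − x̄)⁴ = 44.0260 ⇒ m₄ = 7.33767
m₂² = 2.58138
β₂ = m₄/m₂² = 7.33767 / 2.58138 ≈ 2.843

2.843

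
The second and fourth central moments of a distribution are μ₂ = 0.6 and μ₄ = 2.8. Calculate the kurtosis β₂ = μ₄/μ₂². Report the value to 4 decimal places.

μ₂² = 0.6² = 0.36000
μ₄/μ₂² = 2.8 / 0.36000 = 7.77778
β₂ ≈ 7.7778

7.7778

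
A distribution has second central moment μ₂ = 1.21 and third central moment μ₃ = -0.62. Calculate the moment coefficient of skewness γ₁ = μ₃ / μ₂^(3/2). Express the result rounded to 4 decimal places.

σ = √μ₂ = √1.21 = 1.10000
σ³ = μ₂^(3/2) = 1.33100
γ₁ = μ₃/σ³ = -0.62 / 1.33100 ≈ -0.4658

-0.4658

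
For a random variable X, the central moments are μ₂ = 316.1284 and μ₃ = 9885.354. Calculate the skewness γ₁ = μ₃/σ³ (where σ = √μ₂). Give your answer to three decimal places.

1.759

σ = √μ₂ = √316.1284 = 17.78000
σ³ = μ₂^(3/2) = 5620.76295
γ₁ = μ₃/σ³ = 9885.354 / 5620.76295 ≈ 1.759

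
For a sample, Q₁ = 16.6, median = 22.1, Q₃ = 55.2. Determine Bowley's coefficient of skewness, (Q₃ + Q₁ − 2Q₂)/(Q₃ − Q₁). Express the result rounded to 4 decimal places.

numerator: Q₃ + Q₁ − 2Q₂ = 55.2 + 16.6 − 2×22.1 = 27.6000
denominator: Q₃ − Q₁ = 55.2 − 16.6 = 38.6000
Bowley skewness = 27.6000 / 38.6000 ≈ 0.7150

0.7150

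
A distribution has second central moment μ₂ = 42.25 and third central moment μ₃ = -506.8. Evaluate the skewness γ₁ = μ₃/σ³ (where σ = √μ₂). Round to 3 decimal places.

σ = √μ₂ = √42.25 = 6.50000
σ³ = μ₂^(3/2) = 274.62500
γ₁ = μ₃/σ³ = -506.8 / 274.62500 ≈ -1.845

-1.845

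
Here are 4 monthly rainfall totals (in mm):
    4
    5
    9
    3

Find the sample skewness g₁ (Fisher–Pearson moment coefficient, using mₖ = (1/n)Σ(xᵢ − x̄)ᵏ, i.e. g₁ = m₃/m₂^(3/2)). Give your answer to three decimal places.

x̄ = (4 + 5 + 9 + 3) / 4 = 5.2500
deviations (xᵢ − x̄): -1.2500, -0.2500, 3.7500, -2.2500
Σ(xᵢ − x̄)² = 20.7500 ⇒ m₂ = 20.7500/4 = 5.18750
Σ(xᵢ − x̄)³ = 39.3750 ⇒ m₃ = 39.3750/4 = 9.84375
m₂^(3/2) = 5.18750^(1.5) = 11.81509
g₁ = m₃ / m₂^(3/2) = 9.84375 / 11.81509 ≈ 0.833

0.833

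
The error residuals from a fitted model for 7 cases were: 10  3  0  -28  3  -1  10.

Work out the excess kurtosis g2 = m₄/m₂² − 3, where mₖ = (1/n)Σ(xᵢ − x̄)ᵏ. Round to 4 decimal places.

1.1983

x̄ = -0.4286
Σ(xᵢ − x̄)² = 1001.7143 ⇒ m₂ = 143.10204
Σ(xᵢ − x̄)⁴ = 601811.0671 ⇒ m₄ = 85973.00958
m₂² = 20478.19409
g2 = m₄/m₂² − 3 = 4.19827 − 3 ≈ 1.1983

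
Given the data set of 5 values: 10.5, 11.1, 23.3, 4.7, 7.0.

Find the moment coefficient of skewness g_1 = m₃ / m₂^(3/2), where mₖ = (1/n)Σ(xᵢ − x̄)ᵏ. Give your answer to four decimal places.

1.0141

x̄ = (10.5 + 11.1 + 23.3 + 4.7 + 7.0) / 5 = 11.3200
deviations (xᵢ − x̄): -0.8200, -0.2200, 11.9800, -6.6200, -4.3200
Σ(xᵢ − x̄)² = 206.7280 ⇒ m₂ = 206.7280/5 = 41.34560
Σ(xᵢ − x̄)³ = 1348.0733 ⇒ m₃ = 1348.0733/5 = 269.61466
m₂^(3/2) = 41.34560^(1.5) = 265.85446
g_1 = m₃ / m₂^(3/2) = 269.61466 / 265.85446 ≈ 1.0141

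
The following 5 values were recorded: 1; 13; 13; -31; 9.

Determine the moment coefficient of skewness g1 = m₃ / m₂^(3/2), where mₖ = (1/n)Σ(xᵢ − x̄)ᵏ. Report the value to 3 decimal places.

-1.262

x̄ = (1 + 13 + 13 - 31 + 9) / 5 = 1.0000
deviations (xᵢ − x̄): 0.0000, 12.0000, 12.0000, -32.0000, 8.0000
Σ(xᵢ − x̄)² = 1376.0000 ⇒ m₂ = 1376.0000/5 = 275.20000
Σ(xᵢ − x̄)³ = -28800.0000 ⇒ m₃ = -28800.0000/5 = -5760.00000
m₂^(3/2) = 275.20000^(1.5) = 4565.33493
g1 = m₃ / m₂^(3/2) = -5760.00000 / 4565.33493 ≈ -1.262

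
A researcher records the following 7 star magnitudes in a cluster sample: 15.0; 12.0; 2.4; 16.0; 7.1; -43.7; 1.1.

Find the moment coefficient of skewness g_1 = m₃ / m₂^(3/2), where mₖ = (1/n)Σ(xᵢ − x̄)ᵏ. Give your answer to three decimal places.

x̄ = (15.0 + 12.0 + 2.4 + 16.0 + 7.1 - 43.7 + 1.1) / 7 = 1.4143
deviations (xᵢ − x̄): 13.5857, 10.5857, 0.9857, 14.5857, 5.6857, -45.1143, -0.3143
Σ(xᵢ − x̄)² = 2578.0686 ⇒ m₂ = 2578.0686/7 = 368.29551
Σ(xᵢ − x̄)³ = -84839.5657 ⇒ m₃ = -84839.5657/7 = -12119.93795
m₂^(3/2) = 368.29551^(1.5) = 7067.96901
g_1 = m₃ / m₂^(3/2) = -12119.93795 / 7067.96901 ≈ -1.715

-1.715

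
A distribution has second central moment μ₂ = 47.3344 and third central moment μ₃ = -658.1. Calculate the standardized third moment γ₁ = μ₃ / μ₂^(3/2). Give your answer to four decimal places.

σ = √μ₂ = √47.3344 = 6.88000
σ³ = μ₂^(3/2) = 325.66067
γ₁ = μ₃/σ³ = -658.1 / 325.66067 ≈ -2.0208

-2.0208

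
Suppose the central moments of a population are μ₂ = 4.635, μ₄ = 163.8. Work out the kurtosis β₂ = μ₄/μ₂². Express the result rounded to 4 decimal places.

7.6246

μ₂² = 4.635² = 21.48322
μ₄/μ₂² = 163.8 / 21.48322 = 7.62455
β₂ ≈ 7.6246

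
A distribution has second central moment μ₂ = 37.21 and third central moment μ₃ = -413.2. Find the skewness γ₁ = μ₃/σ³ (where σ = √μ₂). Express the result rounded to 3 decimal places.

-1.820

σ = √μ₂ = √37.21 = 6.10000
σ³ = μ₂^(3/2) = 226.98100
γ₁ = μ₃/σ³ = -413.2 / 226.98100 ≈ -1.820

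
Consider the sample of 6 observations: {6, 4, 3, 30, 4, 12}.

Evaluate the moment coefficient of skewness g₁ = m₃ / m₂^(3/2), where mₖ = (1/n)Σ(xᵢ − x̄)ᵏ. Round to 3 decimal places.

x̄ = (6 + 4 + 3 + 30 + 4 + 12) / 6 = 9.8333
deviations (xᵢ − x̄): -3.8333, -5.8333, -6.8333, 20.1667, -5.8333, 2.1667
Σ(xᵢ − x̄)² = 540.8333 ⇒ m₂ = 540.8333/6 = 90.13889
Σ(xᵢ − x̄)³ = 7439.4444 ⇒ m₃ = 7439.4444/6 = 1239.90741
m₂^(3/2) = 90.13889^(1.5) = 855.79215
g₁ = m₃ / m₂^(3/2) = 1239.90741 / 855.79215 ≈ 1.449

1.449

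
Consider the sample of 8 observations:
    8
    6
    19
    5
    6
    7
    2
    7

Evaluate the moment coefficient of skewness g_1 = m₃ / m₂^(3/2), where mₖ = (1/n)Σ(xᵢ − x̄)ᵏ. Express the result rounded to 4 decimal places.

x̄ = (8 + 6 + 19 + 5 + 6 + 7 + 2 + 7) / 8 = 7.5000
deviations (xᵢ − x̄): 0.5000, -1.5000, 11.5000, -2.5000, -1.5000, -0.5000, -5.5000, -0.5000
Σ(xᵢ − x̄)² = 174.0000 ⇒ m₂ = 174.0000/8 = 21.75000
Σ(xᵢ − x̄)³ = 1332.0000 ⇒ m₃ = 1332.0000/8 = 166.50000
m₂^(3/2) = 21.75000^(1.5) = 101.43525
g_1 = m₃ / m₂^(3/2) = 166.50000 / 101.43525 ≈ 1.6414

1.6414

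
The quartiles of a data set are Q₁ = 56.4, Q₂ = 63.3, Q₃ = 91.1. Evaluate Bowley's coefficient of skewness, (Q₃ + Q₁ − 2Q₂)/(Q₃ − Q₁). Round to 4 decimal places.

numerator: Q₃ + Q₁ − 2Q₂ = 91.1 + 56.4 − 2×63.3 = 20.9000
denominator: Q₃ − Q₁ = 91.1 − 56.4 = 34.7000
Bowley skewness = 20.9000 / 34.7000 ≈ 0.6023

0.6023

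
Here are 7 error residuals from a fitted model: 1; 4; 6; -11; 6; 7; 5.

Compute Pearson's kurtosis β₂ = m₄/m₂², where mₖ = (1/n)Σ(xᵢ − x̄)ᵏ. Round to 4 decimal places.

4.2898

x̄ = 2.5714
Σ(xᵢ − x̄)² = 237.7143 ⇒ m₂ = 33.95918
Σ(xᵢ − x̄)⁴ = 34629.6793 ⇒ m₄ = 4947.09704
m₂² = 1153.22616
β₂ = m₄/m₂² = 4947.09704 / 1153.22616 ≈ 4.2898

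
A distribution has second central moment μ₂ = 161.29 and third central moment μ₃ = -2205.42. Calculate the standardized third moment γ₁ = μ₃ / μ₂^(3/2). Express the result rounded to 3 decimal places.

σ = √μ₂ = √161.29 = 12.70000
σ³ = μ₂^(3/2) = 2048.38300
γ₁ = μ₃/σ³ = -2205.42 / 2048.38300 ≈ -1.077

-1.077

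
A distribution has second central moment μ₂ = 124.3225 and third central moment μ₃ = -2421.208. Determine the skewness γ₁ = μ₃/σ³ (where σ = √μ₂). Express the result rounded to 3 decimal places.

-1.747

σ = √μ₂ = √124.3225 = 11.15000
σ³ = μ₂^(3/2) = 1386.19588
γ₁ = μ₃/σ³ = -2421.208 / 1386.19588 ≈ -1.747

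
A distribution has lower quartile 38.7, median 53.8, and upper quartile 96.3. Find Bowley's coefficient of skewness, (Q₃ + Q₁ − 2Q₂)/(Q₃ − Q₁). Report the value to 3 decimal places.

numerator: Q₃ + Q₁ − 2Q₂ = 96.3 + 38.7 − 2×53.8 = 27.4000
denominator: Q₃ − Q₁ = 96.3 − 38.7 = 57.6000
Bowley skewness = 27.4000 / 57.6000 ≈ 0.476

0.476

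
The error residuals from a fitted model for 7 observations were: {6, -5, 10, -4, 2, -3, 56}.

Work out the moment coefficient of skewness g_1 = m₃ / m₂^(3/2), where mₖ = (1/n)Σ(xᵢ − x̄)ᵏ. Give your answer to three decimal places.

1.771

x̄ = (6 - 5 + 10 - 4 + 2 - 3 + 56) / 7 = 8.8571
deviations (xᵢ − x̄): -2.8571, -13.8571, 1.1429, -12.8571, -6.8571, -11.8571, 47.1429
Σ(xᵢ − x̄)² = 2776.8571 ⇒ m₂ = 2776.8571/7 = 396.69388
Σ(xᵢ − x̄)³ = 97975.1020 ⇒ m₃ = 97975.1020/7 = 13996.44315
m₂^(3/2) = 396.69388^(1.5) = 7901.02156
g_1 = m₃ / m₂^(3/2) = 13996.44315 / 7901.02156 ≈ 1.771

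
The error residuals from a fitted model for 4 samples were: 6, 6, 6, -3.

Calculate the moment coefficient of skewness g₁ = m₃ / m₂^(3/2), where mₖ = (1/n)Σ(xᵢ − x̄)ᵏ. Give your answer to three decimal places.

-1.155

x̄ = (6 + 6 + 6 - 3) / 4 = 3.7500
deviations (xᵢ − x̄): 2.2500, 2.2500, 2.2500, -6.7500
Σ(xᵢ − x̄)² = 60.7500 ⇒ m₂ = 60.7500/4 = 15.18750
Σ(xᵢ − x̄)³ = -273.3750 ⇒ m₃ = -273.3750/4 = -68.34375
m₂^(3/2) = 15.18750^(1.5) = 59.18742
g₁ = m₃ / m₂^(3/2) = -68.34375 / 59.18742 ≈ -1.155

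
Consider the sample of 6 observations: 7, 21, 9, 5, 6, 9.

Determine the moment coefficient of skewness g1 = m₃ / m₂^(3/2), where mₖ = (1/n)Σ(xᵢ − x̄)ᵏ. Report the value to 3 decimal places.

1.495

x̄ = (7 + 21 + 9 + 5 + 6 + 9) / 6 = 9.5000
deviations (xᵢ − x̄): -2.5000, 11.5000, -0.5000, -4.5000, -3.5000, -0.5000
Σ(xᵢ − x̄)² = 171.5000 ⇒ m₂ = 171.5000/6 = 28.58333
Σ(xᵢ − x̄)³ = 1371.0000 ⇒ m₃ = 1371.0000/6 = 228.50000
m₂^(3/2) = 28.58333^(1.5) = 152.81617
g1 = m₃ / m₂^(3/2) = 228.50000 / 152.81617 ≈ 1.495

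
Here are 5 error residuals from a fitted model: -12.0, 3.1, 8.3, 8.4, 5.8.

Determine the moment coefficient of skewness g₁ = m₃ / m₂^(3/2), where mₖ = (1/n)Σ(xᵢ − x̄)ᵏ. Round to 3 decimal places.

x̄ = (-12.0 + 3.1 + 8.3 + 8.4 + 5.8) / 5 = 2.7200
deviations (xᵢ − x̄): -14.7200, 0.3800, 5.5800, 5.6800, 3.0800
Σ(xᵢ − x̄)² = 289.7080 ⇒ m₂ = 289.7080/5 = 57.94160
Σ(xᵢ − x̄)³ = -2803.2415 ⇒ m₃ = -2803.2415/5 = -560.64830
m₂^(3/2) = 57.94160^(1.5) = 441.04787
g₁ = m₃ / m₂^(3/2) = -560.64830 / 441.04787 ≈ -1.271

-1.271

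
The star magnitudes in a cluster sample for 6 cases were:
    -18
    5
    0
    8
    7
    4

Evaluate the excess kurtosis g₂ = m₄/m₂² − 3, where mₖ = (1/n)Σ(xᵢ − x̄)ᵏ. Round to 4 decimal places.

x̄ = 1.0000
Σ(xᵢ − x̄)² = 472.0000 ⇒ m₂ = 78.66667
Σ(xᵢ − x̄)⁴ = 134356.0000 ⇒ m₄ = 22392.66667
m₂² = 6188.44444
g₂ = m₄/m₂² − 3 = 3.61846 − 3 ≈ 0.6185

0.6185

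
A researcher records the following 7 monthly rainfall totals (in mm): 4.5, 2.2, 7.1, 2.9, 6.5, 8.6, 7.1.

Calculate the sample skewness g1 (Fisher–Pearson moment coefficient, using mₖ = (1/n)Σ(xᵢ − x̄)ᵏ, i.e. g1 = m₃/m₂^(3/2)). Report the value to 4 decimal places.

-0.2814

x̄ = (4.5 + 2.2 + 7.1 + 2.9 + 6.5 + 8.6 + 7.1) / 7 = 5.5571
deviations (xᵢ − x̄): -1.0571, -3.3571, 1.5429, -2.6571, 0.9429, 3.0429, 1.5429
Σ(xᵢ − x̄)² = 34.3571 ⇒ m₂ = 34.3571/7 = 4.90816
Σ(xᵢ − x̄)³ = -21.4211 ⇒ m₃ = -21.4211/7 = -3.06016
m₂^(3/2) = 4.90816^(1.5) = 10.87373
g1 = m₃ / m₂^(3/2) = -3.06016 / 10.87373 ≈ -0.2814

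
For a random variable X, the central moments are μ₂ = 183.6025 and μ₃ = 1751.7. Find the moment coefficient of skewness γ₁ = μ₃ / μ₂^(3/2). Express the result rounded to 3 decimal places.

0.704

σ = √μ₂ = √183.6025 = 13.55000
σ³ = μ₂^(3/2) = 2487.81387
γ₁ = μ₃/σ³ = 1751.7 / 2487.81387 ≈ 0.704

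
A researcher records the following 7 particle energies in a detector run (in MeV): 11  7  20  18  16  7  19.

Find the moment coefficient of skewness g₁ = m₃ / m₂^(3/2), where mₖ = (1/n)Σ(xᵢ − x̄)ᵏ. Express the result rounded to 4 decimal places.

-0.3079

x̄ = (11 + 7 + 20 + 18 + 16 + 7 + 19) / 7 = 14.0000
deviations (xᵢ − x̄): -3.0000, -7.0000, 6.0000, 4.0000, 2.0000, -7.0000, 5.0000
Σ(xᵢ − x̄)² = 188.0000 ⇒ m₂ = 188.0000/7 = 26.85714
Σ(xᵢ − x̄)³ = -300.0000 ⇒ m₃ = -300.0000/7 = -42.85714
m₂^(3/2) = 26.85714^(1.5) = 139.18413
g₁ = m₃ / m₂^(3/2) = -42.85714 / 139.18413 ≈ -0.3079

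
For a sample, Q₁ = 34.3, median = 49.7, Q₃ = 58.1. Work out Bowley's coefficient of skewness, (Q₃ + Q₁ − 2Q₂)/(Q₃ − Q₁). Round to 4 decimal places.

numerator: Q₃ + Q₁ − 2Q₂ = 58.1 + 34.3 − 2×49.7 = -7.0000
denominator: Q₃ − Q₁ = 58.1 − 34.3 = 23.8000
Bowley skewness = -7.0000 / 23.8000 ≈ -0.2941

-0.2941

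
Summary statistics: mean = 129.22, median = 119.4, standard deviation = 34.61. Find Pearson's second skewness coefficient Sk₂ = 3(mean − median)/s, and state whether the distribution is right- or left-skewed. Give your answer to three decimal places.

0.851, right-skewed

Sk₂ = 3(129.22 − 119.4) / 34.61 = 3 × 9.8200 / 34.61
    = 29.4600 / 34.61 ≈ 0.851
Sk₂ > 0 ⇒ mean > median ⇒ right-skewed (positive skew).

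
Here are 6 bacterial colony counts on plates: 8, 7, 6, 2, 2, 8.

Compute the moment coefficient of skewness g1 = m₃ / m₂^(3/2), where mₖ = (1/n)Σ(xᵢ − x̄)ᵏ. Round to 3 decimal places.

x̄ = (8 + 7 + 6 + 2 + 2 + 8) / 6 = 5.5000
deviations (xᵢ − x̄): 2.5000, 1.5000, 0.5000, -3.5000, -3.5000, 2.5000
Σ(xᵢ − x̄)² = 39.5000 ⇒ m₂ = 39.5000/6 = 6.58333
Σ(xᵢ − x̄)³ = -51.0000 ⇒ m₃ = -51.0000/6 = -8.50000
m₂^(3/2) = 6.58333^(1.5) = 16.89152
g1 = m₃ / m₂^(3/2) = -8.50000 / 16.89152 ≈ -0.503

-0.503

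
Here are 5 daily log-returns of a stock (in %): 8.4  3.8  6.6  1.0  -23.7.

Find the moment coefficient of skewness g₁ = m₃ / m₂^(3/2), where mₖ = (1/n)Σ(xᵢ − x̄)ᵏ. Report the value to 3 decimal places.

-1.333

x̄ = (8.4 + 3.8 + 6.6 + 1.0 - 23.7) / 5 = -0.7800
deviations (xᵢ − x̄): 9.1800, 4.5800, 7.3800, 1.7800, -22.9200
Σ(xᵢ − x̄)² = 688.2080 ⇒ m₂ = 688.2080/5 = 137.64160
Σ(xᵢ − x̄)³ = -10763.2015 ⇒ m₃ = -10763.2015/5 = -2152.64030
m₂^(3/2) = 137.64160^(1.5) = 1614.82167
g₁ = m₃ / m₂^(3/2) = -2152.64030 / 1614.82167 ≈ -1.333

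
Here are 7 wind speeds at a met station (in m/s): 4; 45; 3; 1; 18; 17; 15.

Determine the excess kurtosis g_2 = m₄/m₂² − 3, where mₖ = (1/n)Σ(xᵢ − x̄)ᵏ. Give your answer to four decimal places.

0.3726

x̄ = 14.7143
Σ(xᵢ − x̄)² = 1373.4286 ⇒ m₂ = 196.20408
Σ(xᵢ − x̄)⁴ = 908827.9825 ⇒ m₄ = 129832.56893
m₂² = 38496.04165
g_2 = m₄/m₂² − 3 = 3.37262 − 3 ≈ 0.3726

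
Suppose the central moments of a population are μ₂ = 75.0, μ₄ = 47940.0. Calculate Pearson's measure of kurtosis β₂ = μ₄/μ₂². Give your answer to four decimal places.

μ₂² = 75.0² = 5625.00000
μ₄/μ₂² = 47940.0 / 5625.00000 = 8.52267
β₂ ≈ 8.5227

8.5227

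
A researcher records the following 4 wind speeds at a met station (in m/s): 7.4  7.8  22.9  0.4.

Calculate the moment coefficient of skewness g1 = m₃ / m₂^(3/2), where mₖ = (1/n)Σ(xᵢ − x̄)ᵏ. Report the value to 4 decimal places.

x̄ = (7.4 + 7.8 + 22.9 + 0.4) / 4 = 9.6250
deviations (xᵢ − x̄): -2.2250, -1.8250, 13.2750, -9.2250
Σ(xᵢ − x̄)² = 269.6075 ⇒ m₂ = 269.6075/4 = 67.40187
Σ(xᵢ − x̄)³ = 1537.2484 ⇒ m₃ = 1537.2484/4 = 384.31209
m₂^(3/2) = 67.40187^(1.5) = 553.36026
g1 = m₃ / m₂^(3/2) = 384.31209 / 553.36026 ≈ 0.6945

0.6945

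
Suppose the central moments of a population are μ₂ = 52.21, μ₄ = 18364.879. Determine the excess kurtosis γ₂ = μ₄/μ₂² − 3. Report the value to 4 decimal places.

3.7372

μ₂² = 52.21² = 2725.88410
μ₄/μ₂² = 18364.879 / 2725.88410 = 6.73722
γ₂ = 6.73722 − 3 ≈ 3.7372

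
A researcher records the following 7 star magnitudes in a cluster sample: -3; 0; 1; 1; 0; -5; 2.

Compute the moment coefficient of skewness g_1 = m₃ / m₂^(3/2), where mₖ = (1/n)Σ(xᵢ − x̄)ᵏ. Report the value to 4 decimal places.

-0.8686

x̄ = (-3 + 0 + 1 + 1 + 0 - 5 + 2) / 7 = -0.5714
deviations (xᵢ − x̄): -2.4286, 0.5714, 1.5714, 1.5714, 0.5714, -4.4286, 2.5714
Σ(xᵢ − x̄)² = 37.7143 ⇒ m₂ = 37.7143/7 = 5.38776
Σ(xᵢ − x̄)³ = -76.0408 ⇒ m₃ = -76.0408/7 = -10.86297
m₂^(3/2) = 5.38776^(1.5) = 12.50581
g_1 = m₃ / m₂^(3/2) = -10.86297 / 12.50581 ≈ -0.8686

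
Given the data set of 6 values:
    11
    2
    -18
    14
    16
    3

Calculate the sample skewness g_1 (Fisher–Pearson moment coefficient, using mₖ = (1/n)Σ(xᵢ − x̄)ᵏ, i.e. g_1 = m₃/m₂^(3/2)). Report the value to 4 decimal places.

-1.0298

x̄ = (11 + 2 - 18 + 14 + 16 + 3) / 6 = 4.6667
deviations (xᵢ − x̄): 6.3333, -2.6667, -22.6667, 9.3333, 11.3333, -1.6667
Σ(xᵢ − x̄)² = 779.3333 ⇒ m₂ = 779.3333/6 = 129.88889
Σ(xᵢ − x̄)³ = -9146.4444 ⇒ m₃ = -9146.4444/6 = -1524.40741
m₂^(3/2) = 129.88889^(1.5) = 1480.32817
g_1 = m₃ / m₂^(3/2) = -1524.40741 / 1480.32817 ≈ -1.0298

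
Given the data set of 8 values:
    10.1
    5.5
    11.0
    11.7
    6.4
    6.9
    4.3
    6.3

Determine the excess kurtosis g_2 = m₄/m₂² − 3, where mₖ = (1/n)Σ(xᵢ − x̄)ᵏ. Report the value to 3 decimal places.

-1.433

x̄ = 7.7750
Σ(xᵢ − x̄)² = 53.2950 ⇒ m₂ = 6.66187
Σ(xᵢ − x̄)⁴ = 556.2289 ⇒ m₄ = 69.52861
m₂² = 44.38058
g_2 = m₄/m₂² − 3 = 1.56664 − 3 ≈ -1.433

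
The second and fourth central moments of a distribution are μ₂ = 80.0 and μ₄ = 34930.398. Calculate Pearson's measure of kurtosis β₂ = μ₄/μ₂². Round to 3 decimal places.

5.458

μ₂² = 80.0² = 6400.00000
μ₄/μ₂² = 34930.398 / 6400.00000 = 5.45787
β₂ ≈ 5.458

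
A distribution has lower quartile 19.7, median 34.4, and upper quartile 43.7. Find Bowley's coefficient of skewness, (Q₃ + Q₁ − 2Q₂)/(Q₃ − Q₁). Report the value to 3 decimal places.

-0.225

numerator: Q₃ + Q₁ − 2Q₂ = 43.7 + 19.7 − 2×34.4 = -5.4000
denominator: Q₃ − Q₁ = 43.7 − 19.7 = 24.0000
Bowley skewness = -5.4000 / 24.0000 ≈ -0.225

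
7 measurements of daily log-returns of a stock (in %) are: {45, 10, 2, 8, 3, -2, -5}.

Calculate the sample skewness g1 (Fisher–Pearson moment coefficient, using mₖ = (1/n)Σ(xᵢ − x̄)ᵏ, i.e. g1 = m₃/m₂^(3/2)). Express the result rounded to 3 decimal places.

x̄ = (45 + 10 + 2 + 8 + 3 - 2 - 5) / 7 = 8.7143
deviations (xᵢ − x̄): 36.2857, 1.2857, -6.7143, -0.7143, -5.7143, -10.7143, -13.7143
Σ(xᵢ − x̄)² = 1699.4286 ⇒ m₂ = 1699.4286/7 = 242.77551
Σ(xᵢ − x̄)³ = 43478.8163 ⇒ m₃ = 43478.8163/7 = 6211.25948
m₂^(3/2) = 242.77551^(1.5) = 3782.74715
g1 = m₃ / m₂^(3/2) = 6211.25948 / 3782.74715 ≈ 1.642

1.642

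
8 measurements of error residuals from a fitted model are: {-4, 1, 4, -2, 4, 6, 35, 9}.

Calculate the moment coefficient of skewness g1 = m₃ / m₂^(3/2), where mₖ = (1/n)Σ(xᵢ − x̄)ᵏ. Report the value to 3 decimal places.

x̄ = (-4 + 1 + 4 - 2 + 4 + 6 + 35 + 9) / 8 = 6.6250
deviations (xᵢ − x̄): -10.6250, -5.6250, -2.6250, -8.6250, -2.6250, -0.6250, 28.3750, 2.3750
Σ(xᵢ − x̄)² = 1043.8750 ⇒ m₂ = 1043.8750/8 = 130.48438
Σ(xᵢ − x̄)³ = 20803.7813 ⇒ m₃ = 20803.7813/8 = 2600.47266
m₂^(3/2) = 130.48438^(1.5) = 1490.51985
g1 = m₃ / m₂^(3/2) = 2600.47266 / 1490.51985 ≈ 1.745

1.745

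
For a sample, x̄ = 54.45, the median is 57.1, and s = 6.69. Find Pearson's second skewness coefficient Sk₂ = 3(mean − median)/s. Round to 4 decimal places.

-1.1883

Sk₂ = 3(54.45 − 57.1) / 6.69 = 3 × -2.6500 / 6.69
    = -7.9500 / 6.69 ≈ -1.1883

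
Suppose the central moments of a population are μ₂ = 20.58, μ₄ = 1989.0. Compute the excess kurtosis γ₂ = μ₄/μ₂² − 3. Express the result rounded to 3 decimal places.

1.696

μ₂² = 20.58² = 423.53640
μ₄/μ₂² = 1989.0 / 423.53640 = 4.69617
γ₂ = 4.69617 − 3 ≈ 1.696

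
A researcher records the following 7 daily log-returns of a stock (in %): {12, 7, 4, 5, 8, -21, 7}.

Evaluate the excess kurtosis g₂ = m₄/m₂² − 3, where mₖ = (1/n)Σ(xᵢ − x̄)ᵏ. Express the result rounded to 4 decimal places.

x̄ = 3.1429
Σ(xᵢ − x̄)² = 718.8571 ⇒ m₂ = 102.69388
Σ(xᵢ − x̄)⁴ = 346912.1749 ⇒ m₄ = 49558.88213
m₂² = 10546.03249
g₂ = m₄/m₂² − 3 = 4.69929 − 3 ≈ 1.6993

1.6993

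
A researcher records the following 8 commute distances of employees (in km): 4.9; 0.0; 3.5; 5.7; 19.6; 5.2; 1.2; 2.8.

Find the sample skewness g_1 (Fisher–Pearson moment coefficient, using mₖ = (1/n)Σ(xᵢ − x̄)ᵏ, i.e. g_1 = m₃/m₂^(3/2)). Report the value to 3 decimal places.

1.787

x̄ = (4.9 + 0.0 + 3.5 + 5.7 + 19.6 + 5.2 + 1.2 + 2.8) / 8 = 5.3625
deviations (xᵢ − x̄): -0.4625, -5.3625, -1.8625, 0.3375, 14.2375, -0.1625, -4.1625, -2.5625
Σ(xᵢ − x̄)² = 259.1788 ⇒ m₂ = 259.1788/8 = 32.39734
Σ(xᵢ − x̄)³ = 2636.3530 ⇒ m₃ = 2636.3530/8 = 329.54413
m₂^(3/2) = 32.39734^(1.5) = 184.40135
g_1 = m₃ / m₂^(3/2) = 329.54413 / 184.40135 ≈ 1.787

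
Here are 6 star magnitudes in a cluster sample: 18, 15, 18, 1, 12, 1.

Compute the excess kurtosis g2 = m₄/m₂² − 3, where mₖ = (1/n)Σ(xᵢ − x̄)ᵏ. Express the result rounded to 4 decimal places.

-1.5303

x̄ = 10.8333
Σ(xᵢ − x̄)² = 314.8333 ⇒ m₂ = 52.47222
Σ(xᵢ − x̄)⁴ = 24278.8194 ⇒ m₄ = 4046.46991
m₂² = 2753.33410
g2 = m₄/m₂² − 3 = 1.46966 − 3 ≈ -1.5303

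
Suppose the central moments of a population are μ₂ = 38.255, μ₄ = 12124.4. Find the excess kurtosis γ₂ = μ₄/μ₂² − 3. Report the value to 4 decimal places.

5.2848

μ₂² = 38.255² = 1463.44503
μ₄/μ₂² = 12124.4 / 1463.44503 = 8.28483
γ₂ = 8.28483 − 3 ≈ 5.2848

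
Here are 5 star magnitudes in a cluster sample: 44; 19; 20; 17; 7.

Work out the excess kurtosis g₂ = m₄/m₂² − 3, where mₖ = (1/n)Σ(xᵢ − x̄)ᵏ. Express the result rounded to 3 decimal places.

x̄ = 21.4000
Σ(xᵢ − x̄)² = 745.2000 ⇒ m₂ = 149.04000
Σ(xᵢ − x̄)⁴ = 304285.7760 ⇒ m₄ = 60857.15520
m₂² = 22212.92160
g₂ = m₄/m₂² − 3 = 2.73972 − 3 ≈ -0.260

-0.260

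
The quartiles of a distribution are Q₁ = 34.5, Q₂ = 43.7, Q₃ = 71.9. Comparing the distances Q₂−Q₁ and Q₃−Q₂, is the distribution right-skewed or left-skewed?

Q₂ − Q₁ = 9.2;  Q₃ − Q₂ = 28.2
Q₃ − Q₂ > Q₂ − Q₁ ⇒ the upper half is more spread out ⇒ right-skewed.

right-skewed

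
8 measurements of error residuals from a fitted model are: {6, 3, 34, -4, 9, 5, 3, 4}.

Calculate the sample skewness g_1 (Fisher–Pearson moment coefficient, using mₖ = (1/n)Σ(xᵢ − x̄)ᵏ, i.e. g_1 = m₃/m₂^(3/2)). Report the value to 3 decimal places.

1.771

x̄ = (6 + 3 + 34 - 4 + 9 + 5 + 3 + 4) / 8 = 7.5000
deviations (xᵢ − x̄): -1.5000, -4.5000, 26.5000, -11.5000, 1.5000, -2.5000, -4.5000, -3.5000
Σ(xᵢ − x̄)² = 898.0000 ⇒ m₂ = 898.0000/8 = 112.25000
Σ(xᵢ − x̄)³ = 16848.0000 ⇒ m₃ = 16848.0000/8 = 2106.00000
m₂^(3/2) = 112.25000^(1.5) = 1189.26743
g_1 = m₃ / m₂^(3/2) = 2106.00000 / 1189.26743 ≈ 1.771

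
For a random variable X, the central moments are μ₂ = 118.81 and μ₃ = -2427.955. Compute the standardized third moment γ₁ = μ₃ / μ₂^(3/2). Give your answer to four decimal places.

σ = √μ₂ = √118.81 = 10.90000
σ³ = μ₂^(3/2) = 1295.02900
γ₁ = μ₃/σ³ = -2427.955 / 1295.02900 ≈ -1.8748

-1.8748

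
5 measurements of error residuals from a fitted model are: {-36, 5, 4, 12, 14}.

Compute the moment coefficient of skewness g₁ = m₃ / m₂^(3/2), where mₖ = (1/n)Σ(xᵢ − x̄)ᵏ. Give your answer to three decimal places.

x̄ = (-36 + 5 + 4 + 12 + 14) / 5 = -0.2000
deviations (xᵢ − x̄): -35.8000, 5.2000, 4.2000, 12.2000, 14.2000
Σ(xᵢ − x̄)² = 1676.8000 ⇒ m₂ = 1676.8000/5 = 335.36000
Σ(xᵢ − x̄)³ = -40988.8800 ⇒ m₃ = -40988.8800/5 = -8197.77600
m₂^(3/2) = 335.36000^(1.5) = 6141.39303
g₁ = m₃ / m₂^(3/2) = -8197.77600 / 6141.39303 ≈ -1.335

-1.335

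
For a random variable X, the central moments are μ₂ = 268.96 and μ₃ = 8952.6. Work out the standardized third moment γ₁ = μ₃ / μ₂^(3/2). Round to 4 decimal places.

2.0296

σ = √μ₂ = √268.96 = 16.40000
σ³ = μ₂^(3/2) = 4410.94400
γ₁ = μ₃/σ³ = 8952.6 / 4410.94400 ≈ 2.0296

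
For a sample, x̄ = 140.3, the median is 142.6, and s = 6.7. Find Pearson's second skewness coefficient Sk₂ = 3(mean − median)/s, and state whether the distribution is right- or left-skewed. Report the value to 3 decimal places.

-1.030, left-skewed

Sk₂ = 3(140.3 − 142.6) / 6.7 = 3 × -2.3000 / 6.7
    = -6.9000 / 6.7 ≈ -1.030
Sk₂ < 0 ⇒ mean < median ⇒ left-skewed (negative skew).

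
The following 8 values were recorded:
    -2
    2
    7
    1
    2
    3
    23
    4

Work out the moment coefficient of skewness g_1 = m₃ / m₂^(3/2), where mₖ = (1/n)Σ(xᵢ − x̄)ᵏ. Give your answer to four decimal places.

x̄ = (-2 + 2 + 7 + 1 + 2 + 3 + 23 + 4) / 8 = 5.0000
deviations (xᵢ − x̄): -7.0000, -3.0000, 2.0000, -4.0000, -3.0000, -2.0000, 18.0000, -1.0000
Σ(xᵢ − x̄)² = 416.0000 ⇒ m₂ = 416.0000/8 = 52.00000
Σ(xᵢ − x̄)³ = 5370.0000 ⇒ m₃ = 5370.0000/8 = 671.25000
m₂^(3/2) = 52.00000^(1.5) = 374.97733
g_1 = m₃ / m₂^(3/2) = 671.25000 / 374.97733 ≈ 1.7901

1.7901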